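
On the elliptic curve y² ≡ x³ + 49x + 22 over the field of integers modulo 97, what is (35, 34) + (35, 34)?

(91, 26)

tangent at (35, 34): λ = (3·35² + 49)/(2·34) ≡ 38/68. 68⁻¹ ≡ 10 (mod 97) since 68·10 = 680 ≡ 1, so λ ≡ 38·10 ≡ 89.
  x = λ² - 35 - 35 = 7921 - 70 ≡ 91; y = λ·(35 - 91) - 34 ≡ 26. → (91, 26)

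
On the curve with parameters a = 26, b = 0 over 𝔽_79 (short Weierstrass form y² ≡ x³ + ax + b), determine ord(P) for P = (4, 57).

8

2P: tangent at (4, 57): λ = (3·4² + 26)/(2·57) ≡ 74/35. 35⁻¹ ≡ 70 (mod 79), so λ ≡ 74·70 ≡ 45.
  x = λ² - 4 - 4 = 2025 - 8 ≡ 42; y = λ·(4 - 42) - 57 ≡ 50. → (42, 50)
3P: (42, 50) + (4, 57). λ = (57 - 50)/(4 - 42) ≡ 7/41 mod 79. 41⁻¹ ≡ 27 (mod 79) since 41·27 = 1107 ≡ 1, so λ ≡ 31.
  x = λ² - 42 - 4 = 961 - 46 ≡ 46; y = λ·(42 - 46) - 50 ≡ 63. → (46, 63)
4P: (46, 63) + (4, 57). λ = (57 - 63)/(4 - 46) ≡ 73/37 mod 79. 37⁻¹ ≡ 47 (mod 79) since 37·47 = 1739 ≡ 1, so λ ≡ 34.
  x = λ² - 46 - 4 = 1156 - 50 ≡ 0; y = λ·(46 - 0) - 63 ≡ 0. → (0, 0)
5P: (0, 0) + (4, 57). λ = (57 - 0)/(4 - 0) ≡ 57/4 mod 79. 4⁻¹ ≡ 20 (mod 79), so λ ≡ 34.
  x = λ² - 0 - 4 = 1156 - 4 ≡ 46; y = λ·(0 - 46) - 0 ≡ 16. → (46, 16)
6P: (46, 16) + (4, 57). λ = (57 - 16)/(4 - 46) ≡ 41/37 mod 79. 37⁻¹ ≡ 47 (mod 79), so λ ≡ 31.
  x = λ² - 46 - 4 = 961 - 50 ≡ 42; y = λ·(46 - 42) - 16 ≡ 29. → (42, 29)
7P: (42, 29) + (4, 57). λ = (57 - 29)/(4 - 42) ≡ 28/41 mod 79. 41⁻¹ ≡ 27 (mod 79), so λ ≡ 45.
  x = λ² - 42 - 4 = 2025 - 46 ≡ 4; y = λ·(42 - 4) - 29 ≡ 22. → (4, 22)
8P: (4, 22) + (4, 57): same x and y₁ ≡ -y₂, so the sum is the point at infinity.
8P = the point at infinity, so the order is 8.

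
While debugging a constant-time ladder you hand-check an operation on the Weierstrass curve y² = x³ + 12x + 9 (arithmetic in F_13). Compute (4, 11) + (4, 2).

The two points share x = 4 and their y-coordinates satisfy 11 + 2 ≡ 0 (mod 13), so they are inverses. Their sum is 𝒪.

O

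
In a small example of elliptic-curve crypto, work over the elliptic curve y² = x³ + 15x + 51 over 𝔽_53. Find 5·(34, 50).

(51, 38)

Write G = (34, 50).
Double-and-add on 5 = (101)₂. Start with G = (34, 50) for the leading 1-bit.
double: tangent at (34, 50): λ = (3·34² + 15)/(2·50) ≡ 38/47. 47⁻¹ ≡ 44 (mod 53), so λ ≡ 38·44 ≡ 29.
  x = λ² - 34 - 34 = 841 - 68 ≡ 31; y = λ·(34 - 31) - 50 ≡ 37. → (31, 37)
double: tangent at (31, 37): λ = (3·31² + 15)/(2·37) ≡ 36/21. 21⁻¹ ≡ 48 (mod 53), so λ ≡ 36·48 ≡ 32.
  x = λ² - 31 - 31 = 1024 - 62 ≡ 8; y = λ·(31 - 8) - 37 ≡ 10. → (8, 10)
add G: (8, 10) + (34, 50). λ = (50 - 10)/(34 - 8) ≡ 40/26 mod 53. 26⁻¹ ≡ 51 (mod 53) since 26·51 = 1326 ≡ 1, so λ ≡ 26.
  x = λ² - 8 - 34 = 676 - 42 ≡ 51; y = λ·(8 - 51) - 10 ≡ 38. → (51, 38)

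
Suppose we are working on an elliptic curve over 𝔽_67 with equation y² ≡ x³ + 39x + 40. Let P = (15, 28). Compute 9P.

Repeated addition: build up to 9P.
2P: tangent at (15, 28): λ = (3·15² + 39)/(2·28) ≡ 44/56. 56⁻¹ ≡ 6 (mod 67), so λ ≡ 44·6 ≡ 63.
  x = λ² - 15 - 15 = 3969 - 30 ≡ 53; y = λ·(15 - 53) - 28 ≡ 57. → (53, 57)
3P: (53, 57) + (15, 28). λ = (28 - 57)/(15 - 53) ≡ 38/29 mod 67. 29⁻¹ ≡ 37 (mod 67) since 29·37 = 1073 ≡ 1, so λ ≡ 66.
  x = λ² - 53 - 15 = 4356 - 68 ≡ 0; y = λ·(53 - 0) - 57 ≡ 24. → (0, 24)
4P: (0, 24) + (15, 28). λ = (28 - 24)/(15 - 0) ≡ 4/15 mod 67. 15⁻¹ ≡ 9 (mod 67) since 15·9 = 135 ≡ 1, so λ ≡ 36.
  x = λ² - 0 - 15 = 1296 - 15 ≡ 8; y = λ·(0 - 8) - 24 ≡ 23. → (8, 23)
5P: (8, 23) + (15, 28). λ = (28 - 23)/(15 - 8) ≡ 5/7 mod 67. 7⁻¹ ≡ 48 (mod 67), so λ ≡ 39.
  x = λ² - 8 - 15 = 1521 - 23 ≡ 24; y = λ·(8 - 24) - 23 ≡ 23. → (24, 23)
6P: (24, 23) + (15, 28). λ = (28 - 23)/(15 - 24) ≡ 5/58 mod 67. 58⁻¹ ≡ 52 (mod 67), so λ ≡ 59.
  x = λ² - 24 - 15 = 3481 - 39 ≡ 25; y = λ·(24 - 25) - 23 ≡ 52. → (25, 52)
7P: (25, 52) + (15, 28). λ = (28 - 52)/(15 - 25) ≡ 43/57 mod 67. 57⁻¹ ≡ 20 (mod 67), so λ ≡ 56.
  x = λ² - 25 - 15 = 3136 - 40 ≡ 14; y = λ·(25 - 14) - 52 ≡ 28. → (14, 28)
8P: (14, 28) + (15, 28). λ = (28 - 28)/(15 - 14) ≡ 0/1 mod 67. 1⁻¹ ≡ 1 (mod 67), so λ ≡ 0.
  x = λ² - 14 - 15 = 0 - 29 ≡ 38; y = λ·(14 - 38) - 28 ≡ 39. → (38, 39)
9P: (38, 39) + (15, 28). λ = (28 - 39)/(15 - 38) ≡ 56/44 mod 67. 44⁻¹ ≡ 32 (mod 67), so λ ≡ 50.
  x = λ² - 38 - 15 = 2500 - 53 ≡ 35; y = λ·(38 - 35) - 39 ≡ 44. → (35, 44)

(35, 44)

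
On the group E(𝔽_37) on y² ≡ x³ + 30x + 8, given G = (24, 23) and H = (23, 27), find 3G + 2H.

(14, 29)

First 3G:
Repeated addition: build up to 3G.
2G: tangent at (24, 23): λ = (3·24² + 30)/(2·23) ≡ 19/9. 9⁻¹ ≡ 33 (mod 37), so λ ≡ 19·33 ≡ 35.
  x = λ² - 24 - 24 = 1225 - 48 ≡ 30; y = λ·(24 - 30) - 23 ≡ 26. → (30, 26)
3G: (30, 26) + (24, 23). λ = (23 - 26)/(24 - 30) ≡ 34/31 mod 37. 31⁻¹ ≡ 6 (mod 37) since 31·6 = 186 ≡ 1, so λ ≡ 19.
  x = λ² - 30 - 24 = 361 - 54 ≡ 11; y = λ·(30 - 11) - 26 ≡ 2. → (11, 2)
3G = (11, 2).
Next 2H:
Repeated addition: build up to 2H.
2H: tangent at (23, 27): λ = (3·23² + 30)/(2·27) ≡ 26/17. 17⁻¹ ≡ 24 (mod 37), so λ ≡ 26·24 ≡ 32.
  x = λ² - 23 - 23 = 1024 - 46 ≡ 16; y = λ·(23 - 16) - 27 ≡ 12. → (16, 12)
2H = (16, 12).
Finally 3G + 2H:
(11, 2) + (16, 12). λ = (12 - 2)/(16 - 11) ≡ 10/5 mod 37. 5⁻¹ ≡ 15 (mod 37) since 5·15 = 75 ≡ 1, so λ ≡ 2.
  x = λ² - 11 - 16 = 4 - 27 ≡ 14; y = λ·(11 - 14) - 2 ≡ 29. → (14, 29)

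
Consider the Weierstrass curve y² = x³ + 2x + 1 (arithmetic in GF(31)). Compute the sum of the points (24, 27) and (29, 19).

(19, 27)

(24, 27) + (29, 19). λ = (19 - 27)/(29 - 24) ≡ 23/5 mod 31. 5⁻¹ ≡ 25 (mod 31), so λ ≡ 17.
  x = λ² - 24 - 29 = 289 - 53 ≡ 19; y = λ·(24 - 19) - 27 ≡ 27. → (19, 27)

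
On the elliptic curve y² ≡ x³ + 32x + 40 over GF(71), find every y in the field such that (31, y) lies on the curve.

3, 68

x³ + 32x + 40 = 30823 ≡ 9 (mod 71).
Square roots of 9 mod 71: 3 and 68 (since 3² = 9 ≡ 9).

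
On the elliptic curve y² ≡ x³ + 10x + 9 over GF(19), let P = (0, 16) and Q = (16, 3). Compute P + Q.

(7, 17)

(0, 16) + (16, 3). λ = (3 - 16)/(16 - 0) ≡ 6/16 mod 19. 16⁻¹ ≡ 6 (mod 19), so λ ≡ 17.
  x = λ² - 0 - 16 = 289 - 16 ≡ 7; y = λ·(0 - 7) - 16 ≡ 17. → (7, 17)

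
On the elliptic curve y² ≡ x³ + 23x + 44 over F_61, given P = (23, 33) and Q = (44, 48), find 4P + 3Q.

First 4P:
Repeated addition: build up to 4P.
2P: tangent at (23, 33): λ = (3·23² + 23)/(2·33) ≡ 24/5. 5⁻¹ ≡ 49 (mod 61), so λ ≡ 24·49 ≡ 17.
  x = λ² - 23 - 23 = 289 - 46 ≡ 60; y = λ·(23 - 60) - 33 ≡ 9. → (60, 9)
3P: (60, 9) + (23, 33). λ = (33 - 9)/(23 - 60) ≡ 24/24 mod 61. 24⁻¹ ≡ 28 (mod 61), so λ ≡ 1.
  x = λ² - 60 - 23 = 1 - 83 ≡ 40; y = λ·(60 - 40) - 9 ≡ 11. → (40, 11)
4P: (40, 11) + (23, 33). λ = (33 - 11)/(23 - 40) ≡ 22/44 mod 61. 44⁻¹ ≡ 43 (mod 61), so λ ≡ 31.
  x = λ² - 40 - 23 = 961 - 63 ≡ 44; y = λ·(40 - 44) - 11 ≡ 48. → (44, 48)
4P = (44, 48).
Next 3Q:
Repeated addition: build up to 3Q.
2Q: tangent at (44, 48): λ = (3·44² + 23)/(2·48) ≡ 36/35. 35⁻¹ ≡ 7 (mod 61) since 35·7 = 245 ≡ 1, so λ ≡ 36·7 ≡ 8.
  x = λ² - 44 - 44 = 64 - 88 ≡ 37; y = λ·(44 - 37) - 48 ≡ 8. → (37, 8)
3Q: (37, 8) + (44, 48). λ = (48 - 8)/(44 - 37) ≡ 40/7 mod 61. 7⁻¹ ≡ 35 (mod 61), so λ ≡ 58.
  x = λ² - 37 - 44 = 3364 - 81 ≡ 50; y = λ·(37 - 50) - 8 ≡ 31. → (50, 31)
3Q = (50, 31).
Finally 4P + 3Q:
(44, 48) + (50, 31). λ = (31 - 48)/(50 - 44) ≡ 44/6 mod 61. 6⁻¹ ≡ 51 (mod 61), so λ ≡ 48.
  x = λ² - 44 - 50 = 2304 - 94 ≡ 14; y = λ·(44 - 14) - 48 ≡ 50. → (14, 50)

(14, 50)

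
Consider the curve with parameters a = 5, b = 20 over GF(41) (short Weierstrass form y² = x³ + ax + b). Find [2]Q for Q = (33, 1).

(32, 36)

tangent at (33, 1): λ = (3·33² + 5)/(2·1) ≡ 33/2. 2⁻¹ ≡ 21 (mod 41), so λ ≡ 33·21 ≡ 37.
  x = λ² - 33 - 33 = 1369 - 66 ≡ 32; y = λ·(33 - 32) - 1 ≡ 36. → (32, 36)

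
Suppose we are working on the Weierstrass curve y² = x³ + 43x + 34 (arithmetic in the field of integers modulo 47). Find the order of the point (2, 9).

2P: tangent at (2, 9): λ = (3·2² + 43)/(2·9) ≡ 8/18. 18⁻¹ ≡ 34 (mod 47), so λ ≡ 8·34 ≡ 37.
  x = λ² - 2 - 2 = 1369 - 4 ≡ 2; y = λ·(2 - 2) - 9 ≡ 38. → (2, 38)
3P: (2, 38) + (2, 9): same x and y₁ ≡ -y₂, so the sum is O.
3P = O, so the order is 3.

3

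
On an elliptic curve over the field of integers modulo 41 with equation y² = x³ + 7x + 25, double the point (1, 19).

(0, 5)

tangent at (1, 19): λ = (3·1² + 7)/(2·19) ≡ 10/38. 38⁻¹ ≡ 27 (mod 41), so λ ≡ 10·27 ≡ 24.
  x = λ² - 1 - 1 = 576 - 2 ≡ 0; y = λ·(1 - 0) - 19 ≡ 5. → (0, 5)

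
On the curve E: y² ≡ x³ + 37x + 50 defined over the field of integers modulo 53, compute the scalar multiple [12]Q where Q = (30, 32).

Repeated addition: build up to 12Q.
2Q: tangent at (30, 32): λ = (3·30² + 37)/(2·32) ≡ 34/11. 11⁻¹ ≡ 29 (mod 53) since 11·29 = 319 ≡ 1, so λ ≡ 34·29 ≡ 32.
  x = λ² - 30 - 30 = 1024 - 60 ≡ 10; y = λ·(30 - 10) - 32 ≡ 25. → (10, 25)
3Q: (10, 25) + (30, 32). λ = (32 - 25)/(30 - 10) ≡ 7/20 mod 53. 20⁻¹ ≡ 8 (mod 53), so λ ≡ 3.
  x = λ² - 10 - 30 = 9 - 40 ≡ 22; y = λ·(10 - 22) - 25 ≡ 45. → (22, 45)
4Q: (22, 45) + (30, 32). λ = (32 - 45)/(30 - 22) ≡ 40/8 mod 53. 8⁻¹ ≡ 20 (mod 53), so λ ≡ 5.
  x = λ² - 22 - 30 = 25 - 52 ≡ 26; y = λ·(22 - 26) - 45 ≡ 41. → (26, 41)
5Q: (26, 41) + (30, 32). λ = (32 - 41)/(30 - 26) ≡ 44/4 mod 53. 4⁻¹ ≡ 40 (mod 53), so λ ≡ 11.
  x = λ² - 26 - 30 = 121 - 56 ≡ 12; y = λ·(26 - 12) - 41 ≡ 7. → (12, 7)
6Q: (12, 7) + (30, 32). λ = (32 - 7)/(30 - 12) ≡ 25/18 mod 53. 18⁻¹ ≡ 3 (mod 53) since 18·3 = 54 ≡ 1, so λ ≡ 22.
  x = λ² - 12 - 30 = 484 - 42 ≡ 18; y = λ·(12 - 18) - 7 ≡ 20. → (18, 20)
7Q: (18, 20) + (30, 32). λ = (32 - 20)/(30 - 18) ≡ 12/12 mod 53. 12⁻¹ ≡ 31 (mod 53) since 12·31 = 372 ≡ 1, so λ ≡ 1.
  x = λ² - 18 - 30 = 1 - 48 ≡ 6; y = λ·(18 - 6) - 20 ≡ 45. → (6, 45)
8Q: (6, 45) + (30, 32). λ = (32 - 45)/(30 - 6) ≡ 40/24 mod 53. 24⁻¹ ≡ 42 (mod 53), so λ ≡ 37.
  x = λ² - 6 - 30 = 1369 - 36 ≡ 8; y = λ·(6 - 8) - 45 ≡ 40. → (8, 40)
9Q: (8, 40) + (30, 32). λ = (32 - 40)/(30 - 8) ≡ 45/22 mod 53. 22⁻¹ ≡ 41 (mod 53), so λ ≡ 43.
  x = λ² - 8 - 30 = 1849 - 38 ≡ 9; y = λ·(8 - 9) - 40 ≡ 23. → (9, 23)
10Q: (9, 23) + (30, 32). λ = (32 - 23)/(30 - 9) ≡ 9/21 mod 53. 21⁻¹ ≡ 48 (mod 53), so λ ≡ 8.
  x = λ² - 9 - 30 = 64 - 39 ≡ 25; y = λ·(9 - 25) - 23 ≡ 8. → (25, 8)
11Q: (25, 8) + (30, 32). λ = (32 - 8)/(30 - 25) ≡ 24/5 mod 53. 5⁻¹ ≡ 32 (mod 53) since 5·32 = 160 ≡ 1, so λ ≡ 26.
  x = λ² - 25 - 30 = 676 - 55 ≡ 38; y = λ·(25 - 38) - 8 ≡ 25. → (38, 25)
12Q: (38, 25) + (30, 32). λ = (32 - 25)/(30 - 38) ≡ 7/45 mod 53. 45⁻¹ ≡ 33 (mod 53) since 45·33 = 1485 ≡ 1, so λ ≡ 19.
  x = λ² - 38 - 30 = 361 - 68 ≡ 28; y = λ·(38 - 28) - 25 ≡ 6. → (28, 6)

(28, 6)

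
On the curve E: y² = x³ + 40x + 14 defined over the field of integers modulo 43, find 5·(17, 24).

Write P = (17, 24).
Repeated addition: build up to 5P.
2P: tangent at (17, 24): λ = (3·17² + 40)/(2·24) ≡ 4/5. 5⁻¹ ≡ 26 (mod 43), so λ ≡ 4·26 ≡ 18.
  x = λ² - 17 - 17 = 324 - 34 ≡ 32; y = λ·(17 - 32) - 24 ≡ 7. → (32, 7)
3P: (32, 7) + (17, 24). λ = (24 - 7)/(17 - 32) ≡ 17/28 mod 43. 28⁻¹ ≡ 20 (mod 43) since 28·20 = 560 ≡ 1, so λ ≡ 39.
  x = λ² - 32 - 17 = 1521 - 49 ≡ 10; y = λ·(32 - 10) - 7 ≡ 34. → (10, 34)
4P: (10, 34) + (17, 24). λ = (24 - 34)/(17 - 10) ≡ 33/7 mod 43. 7⁻¹ ≡ 37 (mod 43), so λ ≡ 17.
  x = λ² - 10 - 17 = 289 - 27 ≡ 4; y = λ·(10 - 4) - 34 ≡ 25. → (4, 25)
5P: (4, 25) + (17, 24). λ = (24 - 25)/(17 - 4) ≡ 42/13 mod 43. 13⁻¹ ≡ 10 (mod 43), so λ ≡ 33.
  x = λ² - 4 - 17 = 1089 - 21 ≡ 36; y = λ·(4 - 36) - 25 ≡ 37. → (36, 37)

(36, 37)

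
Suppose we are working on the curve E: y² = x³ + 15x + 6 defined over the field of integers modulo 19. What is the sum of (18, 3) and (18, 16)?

O

The two points share x = 18 and their y-coordinates satisfy 3 + 16 ≡ 0 (mod 19), so they are inverses. Their sum is the point at infinity.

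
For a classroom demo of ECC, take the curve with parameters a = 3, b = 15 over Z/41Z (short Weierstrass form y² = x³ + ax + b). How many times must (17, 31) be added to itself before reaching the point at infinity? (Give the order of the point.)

7

2P: tangent at (17, 31): λ = (3·17² + 3)/(2·31) ≡ 9/21. 21⁻¹ ≡ 2 (mod 41) since 21·2 = 42 ≡ 1, so λ ≡ 9·2 ≡ 18.
  x = λ² - 17 - 17 = 324 - 34 ≡ 3; y = λ·(17 - 3) - 31 ≡ 16. → (3, 16)
3P: (3, 16) + (17, 31). λ = (31 - 16)/(17 - 3) ≡ 15/14 mod 41. 14⁻¹ ≡ 3 (mod 41), so λ ≡ 4.
  x = λ² - 3 - 17 = 16 - 20 ≡ 37; y = λ·(3 - 37) - 16 ≡ 12. → (37, 12)
4P: (37, 12) + (17, 31). λ = (31 - 12)/(17 - 37) ≡ 19/21 mod 41. 21⁻¹ ≡ 2 (mod 41) since 21·2 = 42 ≡ 1, so λ ≡ 38.
  x = λ² - 37 - 17 = 1444 - 54 ≡ 37; y = λ·(37 - 37) - 12 ≡ 29. → (37, 29)
5P: (37, 29) + (17, 31). λ = (31 - 29)/(17 - 37) ≡ 2/21 mod 41. 21⁻¹ ≡ 2 (mod 41), so λ ≡ 4.
  x = λ² - 37 - 17 = 16 - 54 ≡ 3; y = λ·(37 - 3) - 29 ≡ 25. → (3, 25)
6P: (3, 25) + (17, 31). λ = (31 - 25)/(17 - 3) ≡ 6/14 mod 41. 14⁻¹ ≡ 3 (mod 41) since 14·3 = 42 ≡ 1, so λ ≡ 18.
  x = λ² - 3 - 17 = 324 - 20 ≡ 17; y = λ·(3 - 17) - 25 ≡ 10. → (17, 10)
7P: (17, 10) + (17, 31): same x and y₁ ≡ -y₂, so the sum is the point at infinity.
7P = the point at infinity, so the order is 7.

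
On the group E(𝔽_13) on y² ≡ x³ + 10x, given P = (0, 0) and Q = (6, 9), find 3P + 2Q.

First 3P:
Repeated addition: build up to 3P.
2P: (0, 0) + (0, 0): same x and y₁ ≡ -y₂, so the sum is O.
3P: O + (0, 0) = (0, 0) (identity).
3P = (0, 0).
Next 2Q:
Repeated addition: build up to 2Q.
2Q: tangent at (6, 9): λ = (3·6² + 10)/(2·9) ≡ 1/5. 5⁻¹ ≡ 8 (mod 13) since 5·8 = 40 ≡ 1, so λ ≡ 1·8 ≡ 8.
  x = λ² - 6 - 6 = 64 - 12 ≡ 0; y = λ·(6 - 0) - 9 ≡ 0. → (0, 0)
2Q = (0, 0).
Finally 3P + 2Q:
(0, 0) + (0, 0): same x and y₁ ≡ -y₂, so the sum is O.

O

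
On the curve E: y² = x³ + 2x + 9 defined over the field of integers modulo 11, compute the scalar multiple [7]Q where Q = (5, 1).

(0, 3)

Double-and-add on 7 = (111)₂. Start with Q = (5, 1) for the leading 1-bit.
double: tangent at (5, 1): λ = (3·5² + 2)/(2·1) ≡ 0/2. 2⁻¹ ≡ 6 (mod 11), so λ ≡ 0·6 ≡ 0.
  x = λ² - 5 - 5 = 0 - 10 ≡ 1; y = λ·(5 - 1) - 1 ≡ 10. → (1, 10)
add Q: (1, 10) + (5, 1). λ = (1 - 10)/(5 - 1) ≡ 2/4 mod 11. 4⁻¹ ≡ 3 (mod 11) since 4·3 = 12 ≡ 1, so λ ≡ 6.
  x = λ² - 1 - 5 = 36 - 6 ≡ 8; y = λ·(1 - 8) - 10 ≡ 3. → (8, 3)
double: tangent at (8, 3): λ = (3·8² + 2)/(2·3) ≡ 7/6. 6⁻¹ ≡ 2 (mod 11) since 6·2 = 12 ≡ 1, so λ ≡ 7·2 ≡ 3.
  x = λ² - 8 - 8 = 9 - 16 ≡ 4; y = λ·(8 - 4) - 3 ≡ 9. → (4, 9)
add Q: (4, 9) + (5, 1). λ = (1 - 9)/(5 - 4) ≡ 3/1 mod 11. 1⁻¹ ≡ 1 (mod 11), so λ ≡ 3.
  x = λ² - 4 - 5 = 9 - 9 ≡ 0; y = λ·(4 - 0) - 9 ≡ 3. → (0, 3)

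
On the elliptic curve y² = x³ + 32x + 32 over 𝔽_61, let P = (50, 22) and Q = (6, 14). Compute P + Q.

(50, 22) + (6, 14). λ = (14 - 22)/(6 - 50) ≡ 53/17 mod 61. 17⁻¹ ≡ 18 (mod 61), so λ ≡ 39.
  x = λ² - 50 - 6 = 1521 - 56 ≡ 1; y = λ·(50 - 1) - 22 ≡ 59. → (1, 59)

(1, 59)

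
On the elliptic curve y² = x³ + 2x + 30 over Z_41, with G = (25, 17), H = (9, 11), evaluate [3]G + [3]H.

(39, 10)

First 3G:
Repeated addition: build up to 3G.
2G: tangent at (25, 17): λ = (3·25² + 2)/(2·17) ≡ 32/34. 34⁻¹ ≡ 35 (mod 41), so λ ≡ 32·35 ≡ 13.
  x = λ² - 25 - 25 = 169 - 50 ≡ 37; y = λ·(25 - 37) - 17 ≡ 32. → (37, 32)
3G: (37, 32) + (25, 17). λ = (17 - 32)/(25 - 37) ≡ 26/29 mod 41. 29⁻¹ ≡ 17 (mod 41) since 29·17 = 493 ≡ 1, so λ ≡ 32.
  x = λ² - 37 - 25 = 1024 - 62 ≡ 19; y = λ·(37 - 19) - 32 ≡ 11. → (19, 11)
3G = (19, 11).
Next 3H:
Repeated addition: build up to 3H.
2H: tangent at (9, 11): λ = (3·9² + 2)/(2·11) ≡ 40/22. 22⁻¹ ≡ 28 (mod 41) since 22·28 = 616 ≡ 1, so λ ≡ 40·28 ≡ 13.
  x = λ² - 9 - 9 = 169 - 18 ≡ 28; y = λ·(9 - 28) - 11 ≡ 29. → (28, 29)
3H: (28, 29) + (9, 11). λ = (11 - 29)/(9 - 28) ≡ 23/22 mod 41. 22⁻¹ ≡ 28 (mod 41) since 22·28 = 616 ≡ 1, so λ ≡ 29.
  x = λ² - 28 - 9 = 841 - 37 ≡ 25; y = λ·(28 - 25) - 29 ≡ 17. → (25, 17)
3H = (25, 17).
Finally 3G + 3H:
(19, 11) + (25, 17). λ = (17 - 11)/(25 - 19) ≡ 6/6 mod 41. 6⁻¹ ≡ 7 (mod 41), so λ ≡ 1.
  x = λ² - 19 - 25 = 1 - 44 ≡ 39; y = λ·(19 - 39) - 11 ≡ 10. → (39, 10)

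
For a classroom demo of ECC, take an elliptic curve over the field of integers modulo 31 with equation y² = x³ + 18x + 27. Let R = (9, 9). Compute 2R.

tangent at (9, 9): λ = (3·9² + 18)/(2·9) ≡ 13/18. 18⁻¹ ≡ 19 (mod 31), so λ ≡ 13·19 ≡ 30.
  x = λ² - 9 - 9 = 900 - 18 ≡ 14; y = λ·(9 - 14) - 9 ≡ 27. → (14, 27)

(14, 27)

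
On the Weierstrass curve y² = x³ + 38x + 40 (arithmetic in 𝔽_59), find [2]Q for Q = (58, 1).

(24, 47)

tangent at (58, 1): λ = (3·58² + 38)/(2·1) ≡ 41/2. 2⁻¹ ≡ 30 (mod 59), so λ ≡ 41·30 ≡ 50.
  x = λ² - 58 - 58 = 2500 - 116 ≡ 24; y = λ·(58 - 24) - 1 ≡ 47. → (24, 47)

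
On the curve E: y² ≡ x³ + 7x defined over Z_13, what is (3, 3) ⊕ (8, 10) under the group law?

(5, 2)

(3, 3) + (8, 10). λ = (10 - 3)/(8 - 3) ≡ 7/5 mod 13. 5⁻¹ ≡ 8 (mod 13), so λ ≡ 4.
  x = λ² - 3 - 8 = 16 - 11 ≡ 5; y = λ·(3 - 5) - 3 ≡ 2. → (5, 2)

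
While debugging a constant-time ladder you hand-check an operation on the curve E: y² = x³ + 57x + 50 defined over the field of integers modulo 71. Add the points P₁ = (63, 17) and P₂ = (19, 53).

(63, 17) + (19, 53). λ = (53 - 17)/(19 - 63) ≡ 36/27 mod 71. 27⁻¹ ≡ 50 (mod 71), so λ ≡ 25.
  x = λ² - 63 - 19 = 625 - 82 ≡ 46; y = λ·(63 - 46) - 17 ≡ 53. → (46, 53)

(46, 53)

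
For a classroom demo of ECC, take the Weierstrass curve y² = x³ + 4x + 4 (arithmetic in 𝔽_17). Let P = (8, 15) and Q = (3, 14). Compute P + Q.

(4, 13)

(8, 15) + (3, 14). λ = (14 - 15)/(3 - 8) ≡ 16/12 mod 17. 12⁻¹ ≡ 10 (mod 17), so λ ≡ 7.
  x = λ² - 8 - 3 = 49 - 11 ≡ 4; y = λ·(8 - 4) - 15 ≡ 13. → (4, 13)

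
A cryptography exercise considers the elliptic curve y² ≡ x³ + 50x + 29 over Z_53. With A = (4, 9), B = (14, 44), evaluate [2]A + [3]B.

First 2A:
Repeated addition: build up to 2A.
2A: tangent at (4, 9): λ = (3·4² + 50)/(2·9) ≡ 45/18. 18⁻¹ ≡ 3 (mod 53), so λ ≡ 45·3 ≡ 29.
  x = λ² - 4 - 4 = 841 - 8 ≡ 38; y = λ·(4 - 38) - 9 ≡ 12. → (38, 12)
2A = (38, 12).
Next 3B:
Repeated addition: build up to 3B.
2B: tangent at (14, 44): λ = (3·14² + 50)/(2·44) ≡ 2/35. 35⁻¹ ≡ 50 (mod 53) since 35·50 = 1750 ≡ 1, so λ ≡ 2·50 ≡ 47.
  x = λ² - 14 - 14 = 2209 - 28 ≡ 8; y = λ·(14 - 8) - 44 ≡ 26. → (8, 26)
3B: (8, 26) + (14, 44). λ = (44 - 26)/(14 - 8) ≡ 18/6 mod 53. 6⁻¹ ≡ 9 (mod 53), so λ ≡ 3.
  x = λ² - 8 - 14 = 9 - 22 ≡ 40; y = λ·(8 - 40) - 26 ≡ 37. → (40, 37)
3B = (40, 37).
Finally 2A + 3B:
(38, 12) + (40, 37). λ = (37 - 12)/(40 - 38) ≡ 25/2 mod 53. 2⁻¹ ≡ 27 (mod 53), so λ ≡ 39.
  x = λ² - 38 - 40 = 1521 - 78 ≡ 12; y = λ·(38 - 12) - 12 ≡ 48. → (12, 48)

(12, 48)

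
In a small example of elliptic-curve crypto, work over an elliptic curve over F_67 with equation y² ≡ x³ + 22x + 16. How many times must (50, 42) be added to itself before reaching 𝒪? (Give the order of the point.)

2P: tangent at (50, 42): λ = (3·50² + 22)/(2·42) ≡ 18/17. 17⁻¹ ≡ 4 (mod 67) since 17·4 = 68 ≡ 1, so λ ≡ 18·4 ≡ 5.
  x = λ² - 50 - 50 = 25 - 100 ≡ 59; y = λ·(50 - 59) - 42 ≡ 47. → (59, 47)
3P: (59, 47) + (50, 42). λ = (42 - 47)/(50 - 59) ≡ 62/58 mod 67. 58⁻¹ ≡ 52 (mod 67) since 58·52 = 3016 ≡ 1, so λ ≡ 8.
  x = λ² - 59 - 50 = 64 - 109 ≡ 22; y = λ·(59 - 22) - 47 ≡ 48. → (22, 48)
4P: (22, 48) + (50, 42). λ = (42 - 48)/(50 - 22) ≡ 61/28 mod 67. 28⁻¹ ≡ 12 (mod 67), so λ ≡ 62.
  x = λ² - 22 - 50 = 3844 - 72 ≡ 20; y = λ·(22 - 20) - 48 ≡ 9. → (20, 9)
5P: (20, 9) + (50, 42). λ = (42 - 9)/(50 - 20) ≡ 33/30 mod 67. 30⁻¹ ≡ 38 (mod 67) since 30·38 = 1140 ≡ 1, so λ ≡ 48.
  x = λ² - 20 - 50 = 2304 - 70 ≡ 23; y = λ·(20 - 23) - 9 ≡ 48. → (23, 48)
6P: (23, 48) + (50, 42). λ = (42 - 48)/(50 - 23) ≡ 61/27 mod 67. 27⁻¹ ≡ 5 (mod 67), so λ ≡ 37.
  x = λ² - 23 - 50 = 1369 - 73 ≡ 23; y = λ·(23 - 23) - 48 ≡ 19. → (23, 19)
7P: (23, 19) + (50, 42). λ = (42 - 19)/(50 - 23) ≡ 23/27 mod 67. 27⁻¹ ≡ 5 (mod 67), so λ ≡ 48.
  x = λ² - 23 - 50 = 2304 - 73 ≡ 20; y = λ·(23 - 20) - 19 ≡ 58. → (20, 58)
8P: (20, 58) + (50, 42). λ = (42 - 58)/(50 - 20) ≡ 51/30 mod 67. 30⁻¹ ≡ 38 (mod 67) since 30·38 = 1140 ≡ 1, so λ ≡ 62.
  x = λ² - 20 - 50 = 3844 - 70 ≡ 22; y = λ·(20 - 22) - 58 ≡ 19. → (22, 19)
9P: (22, 19) + (50, 42). λ = (42 - 19)/(50 - 22) ≡ 23/28 mod 67. 28⁻¹ ≡ 12 (mod 67) since 28·12 = 336 ≡ 1, so λ ≡ 8.
  x = λ² - 22 - 50 = 64 - 72 ≡ 59; y = λ·(22 - 59) - 19 ≡ 20. → (59, 20)
10P: (59, 20) + (50, 42). λ = (42 - 20)/(50 - 59) ≡ 22/58 mod 67. 58⁻¹ ≡ 52 (mod 67) since 58·52 = 3016 ≡ 1, so λ ≡ 5.
  x = λ² - 59 - 50 = 25 - 109 ≡ 50; y = λ·(59 - 50) - 20 ≡ 25. → (50, 25)
11P: (50, 25) + (50, 42): same x and y₁ ≡ -y₂, so the sum is 𝒪.
11P = 𝒪, so the order is 11.

11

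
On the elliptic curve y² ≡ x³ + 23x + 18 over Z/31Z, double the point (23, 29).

(24, 17)

tangent at (23, 29): λ = (3·23² + 23)/(2·29) ≡ 29/27. 27⁻¹ ≡ 23 (mod 31) since 27·23 = 621 ≡ 1, so λ ≡ 29·23 ≡ 16.
  x = λ² - 23 - 23 = 256 - 46 ≡ 24; y = λ·(23 - 24) - 29 ≡ 17. → (24, 17)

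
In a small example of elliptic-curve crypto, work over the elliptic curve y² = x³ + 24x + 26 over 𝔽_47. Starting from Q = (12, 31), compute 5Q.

(45, 39)

Repeated addition: build up to 5Q.
2Q: tangent at (12, 31): λ = (3·12² + 24)/(2·31) ≡ 33/15. 15⁻¹ ≡ 22 (mod 47), so λ ≡ 33·22 ≡ 21.
  x = λ² - 12 - 12 = 441 - 24 ≡ 41; y = λ·(12 - 41) - 31 ≡ 18. → (41, 18)
3Q: (41, 18) + (12, 31). λ = (31 - 18)/(12 - 41) ≡ 13/18 mod 47. 18⁻¹ ≡ 34 (mod 47), so λ ≡ 19.
  x = λ² - 41 - 12 = 361 - 53 ≡ 26; y = λ·(41 - 26) - 18 ≡ 32. → (26, 32)
4Q: (26, 32) + (12, 31). λ = (31 - 32)/(12 - 26) ≡ 46/33 mod 47. 33⁻¹ ≡ 10 (mod 47), so λ ≡ 37.
  x = λ² - 26 - 12 = 1369 - 38 ≡ 15; y = λ·(26 - 15) - 32 ≡ 46. → (15, 46)
5Q: (15, 46) + (12, 31). λ = (31 - 46)/(12 - 15) ≡ 32/44 mod 47. 44⁻¹ ≡ 31 (mod 47), so λ ≡ 5.
  x = λ² - 15 - 12 = 25 - 27 ≡ 45; y = λ·(15 - 45) - 46 ≡ 39. → (45, 39)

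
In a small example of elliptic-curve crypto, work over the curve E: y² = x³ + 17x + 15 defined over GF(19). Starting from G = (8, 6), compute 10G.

(8, 13)

Double-and-add on 10 = (1010)₂. Start with G = (8, 6) for the leading 1-bit.
double: tangent at (8, 6): λ = (3·8² + 17)/(2·6) ≡ 0/12. 12⁻¹ ≡ 8 (mod 19) since 12·8 = 96 ≡ 1, so λ ≡ 0·8 ≡ 0.
  x = λ² - 8 - 8 = 0 - 16 ≡ 3; y = λ·(8 - 3) - 6 ≡ 13. → (3, 13)
double: tangent at (3, 13): λ = (3·3² + 17)/(2·13) ≡ 6/7. 7⁻¹ ≡ 11 (mod 19) since 7·11 = 77 ≡ 1, so λ ≡ 6·11 ≡ 9.
  x = λ² - 3 - 3 = 81 - 6 ≡ 18; y = λ·(3 - 18) - 13 ≡ 4. → (18, 4)
add G: (18, 4) + (8, 6). λ = (6 - 4)/(8 - 18) ≡ 2/9 mod 19. 9⁻¹ ≡ 17 (mod 19), so λ ≡ 15.
  x = λ² - 18 - 8 = 225 - 26 ≡ 9; y = λ·(18 - 9) - 4 ≡ 17. → (9, 17)
double: tangent at (9, 17): λ = (3·9² + 17)/(2·17) ≡ 13/15. 15⁻¹ ≡ 14 (mod 19) since 15·14 = 210 ≡ 1, so λ ≡ 13·14 ≡ 11.
  x = λ² - 9 - 9 = 121 - 18 ≡ 8; y = λ·(9 - 8) - 17 ≡ 13. → (8, 13)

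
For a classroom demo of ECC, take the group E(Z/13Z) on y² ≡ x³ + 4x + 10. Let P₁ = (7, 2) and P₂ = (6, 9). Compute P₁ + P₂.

(7, 2) + (6, 9). λ = (9 - 2)/(6 - 7) ≡ 7/12 mod 13. 12⁻¹ ≡ 12 (mod 13) since 12·12 = 144 ≡ 1, so λ ≡ 6.
  x = λ² - 7 - 6 = 36 - 13 ≡ 10; y = λ·(7 - 10) - 2 ≡ 6. → (10, 6)

(10, 6)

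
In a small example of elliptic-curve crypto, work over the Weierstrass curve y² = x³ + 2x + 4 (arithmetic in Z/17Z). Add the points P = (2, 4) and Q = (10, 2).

(2, 4) + (10, 2). λ = (2 - 4)/(10 - 2) ≡ 15/8 mod 17. 8⁻¹ ≡ 15 (mod 17) since 8·15 = 120 ≡ 1, so λ ≡ 4.
  x = λ² - 2 - 10 = 16 - 12 ≡ 4; y = λ·(2 - 4) - 4 ≡ 5. → (4, 5)

(4, 5)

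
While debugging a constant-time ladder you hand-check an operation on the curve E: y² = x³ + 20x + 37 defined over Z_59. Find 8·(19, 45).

(29, 7)

Write P = (19, 45).
Double-and-add on 8 = (1000)₂. Start with P = (19, 45) for the leading 1-bit.
double: tangent at (19, 45): λ = (3·19² + 20)/(2·45) ≡ 41/31. 31⁻¹ ≡ 40 (mod 59) since 31·40 = 1240 ≡ 1, so λ ≡ 41·40 ≡ 47.
  x = λ² - 19 - 19 = 2209 - 38 ≡ 47; y = λ·(19 - 47) - 45 ≡ 55. → (47, 55)
double: tangent at (47, 55): λ = (3·47² + 20)/(2·55) ≡ 39/51. 51⁻¹ ≡ 22 (mod 59), so λ ≡ 39·22 ≡ 32.
  x = λ² - 47 - 47 = 1024 - 94 ≡ 45; y = λ·(47 - 45) - 55 ≡ 9. → (45, 9)
double: tangent at (45, 9): λ = (3·45² + 20)/(2·9) ≡ 18/18. 18⁻¹ ≡ 23 (mod 59), so λ ≡ 18·23 ≡ 1.
  x = λ² - 45 - 45 = 1 - 90 ≡ 29; y = λ·(45 - 29) - 9 ≡ 7. → (29, 7)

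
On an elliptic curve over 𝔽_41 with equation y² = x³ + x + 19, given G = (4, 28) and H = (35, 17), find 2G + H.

(10, 2)

First 2G:
Repeated addition: build up to 2G.
2G: tangent at (4, 28): λ = (3·4² + 1)/(2·28) ≡ 8/15. 15⁻¹ ≡ 11 (mod 41) since 15·11 = 165 ≡ 1, so λ ≡ 8·11 ≡ 6.
  x = λ² - 4 - 4 = 36 - 8 ≡ 28; y = λ·(4 - 28) - 28 ≡ 33. → (28, 33)
2G = (28, 33).
Finally 2G + H:
(28, 33) + (35, 17). λ = (17 - 33)/(35 - 28) ≡ 25/7 mod 41. 7⁻¹ ≡ 6 (mod 41) since 7·6 = 42 ≡ 1, so λ ≡ 27.
  x = λ² - 28 - 35 = 729 - 63 ≡ 10; y = λ·(28 - 10) - 33 ≡ 2. → (10, 2)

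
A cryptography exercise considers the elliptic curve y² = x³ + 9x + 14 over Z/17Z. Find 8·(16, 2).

Write G = (16, 2).
Repeated addition: build up to 8G.
2G: tangent at (16, 2): λ = (3·16² + 9)/(2·2) ≡ 12/4. 4⁻¹ ≡ 13 (mod 17), so λ ≡ 12·13 ≡ 3.
  x = λ² - 16 - 16 = 9 - 32 ≡ 11; y = λ·(16 - 11) - 2 ≡ 13. → (11, 13)
3G: (11, 13) + (16, 2). λ = (2 - 13)/(16 - 11) ≡ 6/5 mod 17. 5⁻¹ ≡ 7 (mod 17), so λ ≡ 8.
  x = λ² - 11 - 16 = 64 - 27 ≡ 3; y = λ·(11 - 3) - 13 ≡ 0. → (3, 0)
4G: (3, 0) + (16, 2). λ = (2 - 0)/(16 - 3) ≡ 2/13 mod 17. 13⁻¹ ≡ 4 (mod 17) since 13·4 = 52 ≡ 1, so λ ≡ 8.
  x = λ² - 3 - 16 = 64 - 19 ≡ 11; y = λ·(3 - 11) - 0 ≡ 4. → (11, 4)
5G: (11, 4) + (16, 2). λ = (2 - 4)/(16 - 11) ≡ 15/5 mod 17. 5⁻¹ ≡ 7 (mod 17) since 5·7 = 35 ≡ 1, so λ ≡ 3.
  x = λ² - 11 - 16 = 9 - 27 ≡ 16; y = λ·(11 - 16) - 4 ≡ 15. → (16, 15)
6G: (16, 15) + (16, 2): same x and y₁ ≡ -y₂, so the sum is O.
7G: O + (16, 2) = (16, 2) (identity).
8G: tangent at (16, 2): λ = (3·16² + 9)/(2·2) ≡ 12/4. 4⁻¹ ≡ 13 (mod 17), so λ ≡ 12·13 ≡ 3.
  x = λ² - 16 - 16 = 9 - 32 ≡ 11; y = λ·(16 - 11) - 2 ≡ 13. → (11, 13)

(11, 13)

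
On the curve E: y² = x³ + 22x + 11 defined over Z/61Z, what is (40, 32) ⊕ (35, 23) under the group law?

(40, 32) + (35, 23). λ = (23 - 32)/(35 - 40) ≡ 52/56 mod 61. 56⁻¹ ≡ 12 (mod 61) since 56·12 = 672 ≡ 1, so λ ≡ 14.
  x = λ² - 40 - 35 = 196 - 75 ≡ 60; y = λ·(40 - 60) - 32 ≡ 54. → (60, 54)

(60, 54)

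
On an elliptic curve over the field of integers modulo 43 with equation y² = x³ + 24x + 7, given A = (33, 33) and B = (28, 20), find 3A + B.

(42, 38)

First 3A:
Repeated addition: build up to 3A.
2A: tangent at (33, 33): λ = (3·33² + 24)/(2·33) ≡ 23/23. 23⁻¹ ≡ 15 (mod 43), so λ ≡ 23·15 ≡ 1.
  x = λ² - 33 - 33 = 1 - 66 ≡ 21; y = λ·(33 - 21) - 33 ≡ 22. → (21, 22)
3A: (21, 22) + (33, 33). λ = (33 - 22)/(33 - 21) ≡ 11/12 mod 43. 12⁻¹ ≡ 18 (mod 43), so λ ≡ 26.
  x = λ² - 21 - 33 = 676 - 54 ≡ 20; y = λ·(21 - 20) - 22 ≡ 4. → (20, 4)
3A = (20, 4).
Finally 3A + B:
(20, 4) + (28, 20). λ = (20 - 4)/(28 - 20) ≡ 16/8 mod 43. 8⁻¹ ≡ 27 (mod 43), so λ ≡ 2.
  x = λ² - 20 - 28 = 4 - 48 ≡ 42; y = λ·(20 - 42) - 4 ≡ 38. → (42, 38)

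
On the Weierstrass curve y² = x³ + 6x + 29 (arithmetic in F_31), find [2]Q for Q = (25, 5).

tangent at (25, 5): λ = (3·25² + 6)/(2·5) ≡ 21/10. 10⁻¹ ≡ 28 (mod 31), so λ ≡ 21·28 ≡ 30.
  x = λ² - 25 - 25 = 900 - 50 ≡ 13; y = λ·(25 - 13) - 5 ≡ 14. → (13, 14)

(13, 14)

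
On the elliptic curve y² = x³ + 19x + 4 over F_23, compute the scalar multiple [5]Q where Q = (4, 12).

Repeated addition: build up to 5Q.
2Q: tangent at (4, 12): λ = (3·4² + 19)/(2·12) ≡ 21/1. 1⁻¹ ≡ 1 (mod 23) since 1·1 = 1 ≡ 1, so λ ≡ 21·1 ≡ 21.
  x = λ² - 4 - 4 = 441 - 8 ≡ 19; y = λ·(4 - 19) - 12 ≡ 18. → (19, 18)
3Q: (19, 18) + (4, 12). λ = (12 - 18)/(4 - 19) ≡ 17/8 mod 23. 8⁻¹ ≡ 3 (mod 23) since 8·3 = 24 ≡ 1, so λ ≡ 5.
  x = λ² - 19 - 4 = 25 - 23 ≡ 2; y = λ·(19 - 2) - 18 ≡ 21. → (2, 21)
4Q: (2, 21) + (4, 12). λ = (12 - 21)/(4 - 2) ≡ 14/2 mod 23. 2⁻¹ ≡ 12 (mod 23) since 2·12 = 24 ≡ 1, so λ ≡ 7.
  x = λ² - 2 - 4 = 49 - 6 ≡ 20; y = λ·(2 - 20) - 21 ≡ 14. → (20, 14)
5Q: (20, 14) + (4, 12). λ = (12 - 14)/(4 - 20) ≡ 21/7 mod 23. 7⁻¹ ≡ 10 (mod 23), so λ ≡ 3.
  x = λ² - 20 - 4 = 9 - 24 ≡ 8; y = λ·(20 - 8) - 14 ≡ 22. → (8, 22)

(8, 22)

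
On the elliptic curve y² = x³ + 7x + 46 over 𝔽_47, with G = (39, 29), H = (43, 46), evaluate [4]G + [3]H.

(38, 37)

First 4G:
Double-and-add on 4 = (100)₂. Start with G = (39, 29) for the leading 1-bit.
double: tangent at (39, 29): λ = (3·39² + 7)/(2·29) ≡ 11/11. 11⁻¹ ≡ 30 (mod 47), so λ ≡ 11·30 ≡ 1.
  x = λ² - 39 - 39 = 1 - 78 ≡ 17; y = λ·(39 - 17) - 29 ≡ 40. → (17, 40)
double: tangent at (17, 40): λ = (3·17² + 7)/(2·40) ≡ 28/33. 33⁻¹ ≡ 10 (mod 47), so λ ≡ 28·10 ≡ 45.
  x = λ² - 17 - 17 = 2025 - 34 ≡ 17; y = λ·(17 - 17) - 40 ≡ 7. → (17, 7)
4G = (17, 7).
Next 3H:
Repeated addition: build up to 3H.
2H: tangent at (43, 46): λ = (3·43² + 7)/(2·46) ≡ 8/45. 45⁻¹ ≡ 23 (mod 47), so λ ≡ 8·23 ≡ 43.
  x = λ² - 43 - 43 = 1849 - 86 ≡ 24; y = λ·(43 - 24) - 46 ≡ 19. → (24, 19)
3H: (24, 19) + (43, 46). λ = (46 - 19)/(43 - 24) ≡ 27/19 mod 47. 19⁻¹ ≡ 5 (mod 47) since 19·5 = 95 ≡ 1, so λ ≡ 41.
  x = λ² - 24 - 43 = 1681 - 67 ≡ 16; y = λ·(24 - 16) - 19 ≡ 27. → (16, 27)
3H = (16, 27).
Finally 4G + 3H:
(17, 7) + (16, 27). λ = (27 - 7)/(16 - 17) ≡ 20/46 mod 47. 46⁻¹ ≡ 46 (mod 47), so λ ≡ 27.
  x = λ² - 17 - 16 = 729 - 33 ≡ 38; y = λ·(17 - 38) - 7 ≡ 37. → (38, 37)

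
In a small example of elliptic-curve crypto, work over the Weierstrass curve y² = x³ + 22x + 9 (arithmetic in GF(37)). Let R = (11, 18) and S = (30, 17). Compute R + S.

(0, 34)

(11, 18) + (30, 17). λ = (17 - 18)/(30 - 11) ≡ 36/19 mod 37. 19⁻¹ ≡ 2 (mod 37) since 19·2 = 38 ≡ 1, so λ ≡ 35.
  x = λ² - 11 - 30 = 1225 - 41 ≡ 0; y = λ·(11 - 0) - 18 ≡ 34. → (0, 34)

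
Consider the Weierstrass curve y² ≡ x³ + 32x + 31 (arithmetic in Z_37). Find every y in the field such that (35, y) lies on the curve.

12, 25

x³ + 32x + 31 = 44026 ≡ 33 (mod 37).
Square roots of 33 mod 37: 12 and 25 (since 12² = 144 ≡ 33).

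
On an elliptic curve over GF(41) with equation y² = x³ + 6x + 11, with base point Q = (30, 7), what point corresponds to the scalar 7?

(24, 11)

Double-and-add on 7 = (111)₂. Start with Q = (30, 7) for the leading 1-bit.
double: tangent at (30, 7): λ = (3·30² + 6)/(2·7) ≡ 0/14. 14⁻¹ ≡ 3 (mod 41), so λ ≡ 0·3 ≡ 0.
  x = λ² - 30 - 30 = 0 - 60 ≡ 22; y = λ·(30 - 22) - 7 ≡ 34. → (22, 34)
add Q: (22, 34) + (30, 7). λ = (7 - 34)/(30 - 22) ≡ 14/8 mod 41. 8⁻¹ ≡ 36 (mod 41), so λ ≡ 12.
  x = λ² - 22 - 30 = 144 - 52 ≡ 10; y = λ·(22 - 10) - 34 ≡ 28. → (10, 28)
double: tangent at (10, 28): λ = (3·10² + 6)/(2·28) ≡ 19/15. 15⁻¹ ≡ 11 (mod 41), so λ ≡ 19·11 ≡ 4.
  x = λ² - 10 - 10 = 16 - 20 ≡ 37; y = λ·(10 - 37) - 28 ≡ 28. → (37, 28)
add Q: (37, 28) + (30, 7). λ = (7 - 28)/(30 - 37) ≡ 20/34 mod 41. 34⁻¹ ≡ 35 (mod 41), so λ ≡ 3.
  x = λ² - 37 - 30 = 9 - 67 ≡ 24; y = λ·(37 - 24) - 28 ≡ 11. → (24, 11)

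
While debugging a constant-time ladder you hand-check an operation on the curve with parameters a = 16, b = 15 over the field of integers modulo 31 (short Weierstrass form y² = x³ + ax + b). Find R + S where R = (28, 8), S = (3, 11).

(8, 2)

(28, 8) + (3, 11). λ = (11 - 8)/(3 - 28) ≡ 3/6 mod 31. 6⁻¹ ≡ 26 (mod 31) since 6·26 = 156 ≡ 1, so λ ≡ 16.
  x = λ² - 28 - 3 = 256 - 31 ≡ 8; y = λ·(28 - 8) - 8 ≡ 2. → (8, 2)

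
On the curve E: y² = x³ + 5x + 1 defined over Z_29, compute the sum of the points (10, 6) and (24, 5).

(10, 6) + (24, 5). λ = (5 - 6)/(24 - 10) ≡ 28/14 mod 29. 14⁻¹ ≡ 27 (mod 29) since 14·27 = 378 ≡ 1, so λ ≡ 2.
  x = λ² - 10 - 24 = 4 - 34 ≡ 28; y = λ·(10 - 28) - 6 ≡ 16. → (28, 16)

(28, 16)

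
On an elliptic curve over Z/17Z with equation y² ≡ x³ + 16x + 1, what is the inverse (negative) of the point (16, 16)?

(16, 1)

-(16, 16) = (16, -16 mod 17) = (16, 1).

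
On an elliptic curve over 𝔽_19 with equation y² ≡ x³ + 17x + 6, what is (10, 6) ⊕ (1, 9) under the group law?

(6, 18)

(10, 6) + (1, 9). λ = (9 - 6)/(1 - 10) ≡ 3/10 mod 19. 10⁻¹ ≡ 2 (mod 19), so λ ≡ 6.
  x = λ² - 10 - 1 = 36 - 11 ≡ 6; y = λ·(10 - 6) - 6 ≡ 18. → (6, 18)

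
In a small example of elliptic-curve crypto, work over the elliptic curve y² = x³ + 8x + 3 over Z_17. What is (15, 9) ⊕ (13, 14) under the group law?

(15, 9) + (13, 14). λ = (14 - 9)/(13 - 15) ≡ 5/15 mod 17. 15⁻¹ ≡ 8 (mod 17), so λ ≡ 6.
  x = λ² - 15 - 13 = 36 - 28 ≡ 8; y = λ·(15 - 8) - 9 ≡ 16. → (8, 16)

(8, 16)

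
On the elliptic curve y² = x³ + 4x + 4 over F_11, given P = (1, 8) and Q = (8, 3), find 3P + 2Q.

First 3P:
Repeated addition: build up to 3P.
2P: tangent at (1, 8): λ = (3·1² + 4)/(2·8) ≡ 7/5. 5⁻¹ ≡ 9 (mod 11), so λ ≡ 7·9 ≡ 8.
  x = λ² - 1 - 1 = 64 - 2 ≡ 7; y = λ·(1 - 7) - 8 ≡ 10. → (7, 10)
3P: (7, 10) + (1, 8). λ = (8 - 10)/(1 - 7) ≡ 9/5 mod 11. 5⁻¹ ≡ 9 (mod 11), so λ ≡ 4.
  x = λ² - 7 - 1 = 16 - 8 ≡ 8; y = λ·(7 - 8) - 10 ≡ 8. → (8, 8)
3P = (8, 8).
Next 2Q:
Repeated addition: build up to 2Q.
2Q: tangent at (8, 3): λ = (3·8² + 4)/(2·3) ≡ 9/6. 6⁻¹ ≡ 2 (mod 11), so λ ≡ 9·2 ≡ 7.
  x = λ² - 8 - 8 = 49 - 16 ≡ 0; y = λ·(8 - 0) - 3 ≡ 9. → (0, 9)
2Q = (0, 9).
Finally 3P + 2Q:
(8, 8) + (0, 9). λ = (9 - 8)/(0 - 8) ≡ 1/3 mod 11. 3⁻¹ ≡ 4 (mod 11), so λ ≡ 4.
  x = λ² - 8 - 0 = 16 - 8 ≡ 8; y = λ·(8 - 8) - 8 ≡ 3. → (8, 3)

(8, 3)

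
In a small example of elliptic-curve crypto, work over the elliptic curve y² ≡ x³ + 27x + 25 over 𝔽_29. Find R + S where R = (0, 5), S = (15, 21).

(0, 5) + (15, 21). λ = (21 - 5)/(15 - 0) ≡ 16/15 mod 29. 15⁻¹ ≡ 2 (mod 29), so λ ≡ 3.
  x = λ² - 0 - 15 = 9 - 15 ≡ 23; y = λ·(0 - 23) - 5 ≡ 13. → (23, 13)

(23, 13)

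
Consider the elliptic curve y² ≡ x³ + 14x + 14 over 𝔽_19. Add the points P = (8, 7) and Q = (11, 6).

(17, 15)

(8, 7) + (11, 6). λ = (6 - 7)/(11 - 8) ≡ 18/3 mod 19. 3⁻¹ ≡ 13 (mod 19), so λ ≡ 6.
  x = λ² - 8 - 11 = 36 - 19 ≡ 17; y = λ·(8 - 17) - 7 ≡ 15. → (17, 15)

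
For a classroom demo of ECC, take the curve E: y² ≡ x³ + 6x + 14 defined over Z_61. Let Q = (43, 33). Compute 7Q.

Repeated addition: build up to 7Q.
2Q: tangent at (43, 33): λ = (3·43² + 6)/(2·33) ≡ 2/5. 5⁻¹ ≡ 49 (mod 61) since 5·49 = 245 ≡ 1, so λ ≡ 2·49 ≡ 37.
  x = λ² - 43 - 43 = 1369 - 86 ≡ 2; y = λ·(43 - 2) - 33 ≡ 20. → (2, 20)
3Q: (2, 20) + (43, 33). λ = (33 - 20)/(43 - 2) ≡ 13/41 mod 61. 41⁻¹ ≡ 3 (mod 61), so λ ≡ 39.
  x = λ² - 2 - 43 = 1521 - 45 ≡ 12; y = λ·(2 - 12) - 20 ≡ 17. → (12, 17)
4Q: (12, 17) + (43, 33). λ = (33 - 17)/(43 - 12) ≡ 16/31 mod 61. 31⁻¹ ≡ 2 (mod 61), so λ ≡ 32.
  x = λ² - 12 - 43 = 1024 - 55 ≡ 54; y = λ·(12 - 54) - 17 ≡ 42. → (54, 42)
5Q: (54, 42) + (43, 33). λ = (33 - 42)/(43 - 54) ≡ 52/50 mod 61. 50⁻¹ ≡ 11 (mod 61), so λ ≡ 23.
  x = λ² - 54 - 43 = 529 - 97 ≡ 5; y = λ·(54 - 5) - 42 ≡ 48. → (5, 48)
6Q: (5, 48) + (43, 33). λ = (33 - 48)/(43 - 5) ≡ 46/38 mod 61. 38⁻¹ ≡ 53 (mod 61), so λ ≡ 59.
  x = λ² - 5 - 43 = 3481 - 48 ≡ 17; y = λ·(5 - 17) - 48 ≡ 37. → (17, 37)
7Q: (17, 37) + (43, 33). λ = (33 - 37)/(43 - 17) ≡ 57/26 mod 61. 26⁻¹ ≡ 54 (mod 61), so λ ≡ 28.
  x = λ² - 17 - 43 = 784 - 60 ≡ 53; y = λ·(17 - 53) - 37 ≡ 53. → (53, 53)

(53, 53)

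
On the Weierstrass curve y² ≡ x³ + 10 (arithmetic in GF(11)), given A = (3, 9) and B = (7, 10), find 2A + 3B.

First 2A:
Repeated addition: build up to 2A.
2A: tangent at (3, 9): λ = (3·3² + 0)/(2·9) ≡ 5/7. 7⁻¹ ≡ 8 (mod 11), so λ ≡ 5·8 ≡ 7.
  x = λ² - 3 - 3 = 49 - 6 ≡ 10; y = λ·(3 - 10) - 9 ≡ 8. → (10, 8)
2A = (10, 8).
Next 3B:
Repeated addition: build up to 3B.
2B: tangent at (7, 10): λ = (3·7² + 0)/(2·10) ≡ 4/9. 9⁻¹ ≡ 5 (mod 11), so λ ≡ 4·5 ≡ 9.
  x = λ² - 7 - 7 = 81 - 14 ≡ 1; y = λ·(7 - 1) - 10 ≡ 0. → (1, 0)
3B: (1, 0) + (7, 10). λ = (10 - 0)/(7 - 1) ≡ 10/6 mod 11. 6⁻¹ ≡ 2 (mod 11), so λ ≡ 9.
  x = λ² - 1 - 7 = 81 - 8 ≡ 7; y = λ·(1 - 7) - 0 ≡ 1. → (7, 1)
3B = (7, 1).
Finally 2A + 3B:
(10, 8) + (7, 1). λ = (1 - 8)/(7 - 10) ≡ 4/8 mod 11. 8⁻¹ ≡ 7 (mod 11), so λ ≡ 6.
  x = λ² - 10 - 7 = 36 - 17 ≡ 8; y = λ·(10 - 8) - 8 ≡ 4. → (8, 4)

(8, 4)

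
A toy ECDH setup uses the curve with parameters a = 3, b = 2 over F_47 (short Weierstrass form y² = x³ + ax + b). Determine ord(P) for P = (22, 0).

2P: (22, 0) + (22, 0): same x and y₁ ≡ -y₂, so the sum is O.
2P = O, so the order is 2.

2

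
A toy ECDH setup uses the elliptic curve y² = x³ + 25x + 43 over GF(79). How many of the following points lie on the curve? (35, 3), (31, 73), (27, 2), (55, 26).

(35, 3): 3² ≡ 9, rhs ≡ 27 → off.
(31, 73): 73² ≡ 36, rhs ≡ 36 → on.
(27, 2): 2² ≡ 4, rhs ≡ 19 → off.
(55, 26): 26² ≡ 44, rhs ≡ 76 → off.

1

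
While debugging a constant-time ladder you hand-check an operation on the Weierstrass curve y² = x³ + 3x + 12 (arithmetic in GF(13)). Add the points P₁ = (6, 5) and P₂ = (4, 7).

(4, 6)

(6, 5) + (4, 7). λ = (7 - 5)/(4 - 6) ≡ 2/11 mod 13. 11⁻¹ ≡ 6 (mod 13), so λ ≡ 12.
  x = λ² - 6 - 4 = 144 - 10 ≡ 4; y = λ·(6 - 4) - 5 ≡ 6. → (4, 6)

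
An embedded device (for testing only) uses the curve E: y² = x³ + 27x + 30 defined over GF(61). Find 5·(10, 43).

Write G = (10, 43).
Double-and-add on 5 = (101)₂. Start with G = (10, 43) for the leading 1-bit.
double: tangent at (10, 43): λ = (3·10² + 27)/(2·43) ≡ 22/25. 25⁻¹ ≡ 22 (mod 61), so λ ≡ 22·22 ≡ 57.
  x = λ² - 10 - 10 = 3249 - 20 ≡ 57; y = λ·(10 - 57) - 43 ≡ 23. → (57, 23)
double: tangent at (57, 23): λ = (3·57² + 27)/(2·23) ≡ 14/46. 46⁻¹ ≡ 4 (mod 61), so λ ≡ 14·4 ≡ 56.
  x = λ² - 57 - 57 = 3136 - 114 ≡ 33; y = λ·(57 - 33) - 23 ≡ 40. → (33, 40)
add G: (33, 40) + (10, 43). λ = (43 - 40)/(10 - 33) ≡ 3/38 mod 61. 38⁻¹ ≡ 53 (mod 61), so λ ≡ 37.
  x = λ² - 33 - 10 = 1369 - 43 ≡ 45; y = λ·(33 - 45) - 40 ≡ 4. → (45, 4)

(45, 4)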